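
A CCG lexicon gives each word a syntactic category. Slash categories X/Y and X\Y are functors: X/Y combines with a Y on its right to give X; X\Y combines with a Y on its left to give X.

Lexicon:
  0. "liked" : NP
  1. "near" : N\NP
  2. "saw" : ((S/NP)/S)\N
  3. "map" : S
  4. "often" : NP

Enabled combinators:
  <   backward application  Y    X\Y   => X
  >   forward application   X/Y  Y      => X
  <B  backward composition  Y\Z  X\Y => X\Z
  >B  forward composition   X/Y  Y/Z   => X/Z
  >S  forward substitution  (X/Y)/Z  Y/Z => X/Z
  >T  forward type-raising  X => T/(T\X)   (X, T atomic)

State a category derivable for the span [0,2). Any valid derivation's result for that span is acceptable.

[0,5] S   >
  [0,4] S/NP   >
    [0,3] (S/NP)/S   <
      [0,2] N   >
        [0,1] N/(N\NP)   >T
          [0,1] "liked" : NP
        [1,2] "near" : N\NP
      [2,3] "saw" : ((S/NP)/S)\N
    [3,4] "map" : S
  [4,5] "often" : NP

N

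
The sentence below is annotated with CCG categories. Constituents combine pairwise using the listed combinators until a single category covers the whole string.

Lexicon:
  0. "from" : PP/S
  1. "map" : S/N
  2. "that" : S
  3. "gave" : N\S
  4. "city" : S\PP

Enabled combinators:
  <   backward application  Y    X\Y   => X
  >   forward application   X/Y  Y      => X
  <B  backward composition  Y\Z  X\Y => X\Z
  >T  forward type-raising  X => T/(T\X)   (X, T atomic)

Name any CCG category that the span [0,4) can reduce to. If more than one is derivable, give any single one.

[0,5] S   <
  [0,4] PP   >
    [0,1] "from" : PP/S
    [1,4] S   >
      [1,2] "map" : S/N
      [2,4] N   <
        [2,3] "that" : S
        [3,4] "gave" : N\S
  [4,5] "city" : S\PP

PP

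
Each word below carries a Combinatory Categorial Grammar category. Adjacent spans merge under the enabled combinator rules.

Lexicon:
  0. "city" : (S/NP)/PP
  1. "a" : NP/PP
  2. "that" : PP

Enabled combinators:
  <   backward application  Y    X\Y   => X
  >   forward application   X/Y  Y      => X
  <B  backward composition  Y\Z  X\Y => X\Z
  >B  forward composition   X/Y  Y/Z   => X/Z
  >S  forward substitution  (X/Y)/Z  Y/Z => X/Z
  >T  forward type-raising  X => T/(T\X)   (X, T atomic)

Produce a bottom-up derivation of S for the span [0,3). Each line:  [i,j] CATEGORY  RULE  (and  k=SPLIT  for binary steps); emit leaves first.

[0,1] (S/NP)/PP  lex  "city"
[1,2] NP/PP  lex  "a"
[0,2] S/PP  >S  k=1
[2,3] PP  lex  "that"
[0,3] S  >  k=2

[0,3] S   >
  [0,2] S/PP   >S
    [0,1] "city" : (S/NP)/PP
    [1,2] "a" : NP/PP
  [2,3] "that" : PP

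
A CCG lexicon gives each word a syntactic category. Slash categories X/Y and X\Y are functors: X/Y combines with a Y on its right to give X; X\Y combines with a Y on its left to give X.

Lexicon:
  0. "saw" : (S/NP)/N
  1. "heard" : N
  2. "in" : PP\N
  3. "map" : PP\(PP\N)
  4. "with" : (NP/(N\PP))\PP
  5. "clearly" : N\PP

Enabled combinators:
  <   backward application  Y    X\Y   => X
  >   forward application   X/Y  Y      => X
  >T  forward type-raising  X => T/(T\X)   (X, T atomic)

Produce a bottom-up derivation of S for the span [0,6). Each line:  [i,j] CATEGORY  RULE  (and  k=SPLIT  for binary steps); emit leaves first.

[0,6] S   >
  [0,2] S/NP   >
    [0,1] "saw" : (S/NP)/N
    [1,2] "heard" : N
  [2,6] NP   >
    [2,5] NP/(N\PP)   <
      [2,4] PP   <
        [2,3] "in" : PP\N
        [3,4] "map" : PP\(PP\N)
      [4,5] "with" : (NP/(N\PP))\PP
    [5,6] "clearly" : N\PP

[0,1] (S/NP)/N  lex  "saw"
[1,2] N  lex  "heard"
[0,2] S/NP  >  k=1
[2,3] PP\N  lex  "in"
[3,4] PP\(PP\N)  lex  "map"
[2,4] PP  <  k=3
[4,5] (NP/(N\PP))\PP  lex  "with"
[2,5] NP/(N\PP)  <  k=4
[5,6] N\PP  lex  "clearly"
[2,6] NP  >  k=5
[0,6] S  >  k=2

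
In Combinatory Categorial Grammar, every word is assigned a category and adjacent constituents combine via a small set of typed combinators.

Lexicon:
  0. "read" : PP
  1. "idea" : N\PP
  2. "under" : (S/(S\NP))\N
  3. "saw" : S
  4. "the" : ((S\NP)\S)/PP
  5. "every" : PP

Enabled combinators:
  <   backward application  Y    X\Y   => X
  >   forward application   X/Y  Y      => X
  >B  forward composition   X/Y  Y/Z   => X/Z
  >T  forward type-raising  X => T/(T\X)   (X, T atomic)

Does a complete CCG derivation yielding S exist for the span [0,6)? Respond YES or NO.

[0,6] S   >
  [0,3] S/(S\NP)   <
    [0,2] N   <
      [0,1] "read" : PP
      [1,2] "idea" : N\PP
    [2,3] "under" : (S/(S\NP))\N
  [3,6] S\NP   <
    [3,4] "saw" : S
    [4,6] (S\NP)\S   >
      [4,5] "the" : ((S\NP)\S)/PP
      [5,6] "every" : PP

YES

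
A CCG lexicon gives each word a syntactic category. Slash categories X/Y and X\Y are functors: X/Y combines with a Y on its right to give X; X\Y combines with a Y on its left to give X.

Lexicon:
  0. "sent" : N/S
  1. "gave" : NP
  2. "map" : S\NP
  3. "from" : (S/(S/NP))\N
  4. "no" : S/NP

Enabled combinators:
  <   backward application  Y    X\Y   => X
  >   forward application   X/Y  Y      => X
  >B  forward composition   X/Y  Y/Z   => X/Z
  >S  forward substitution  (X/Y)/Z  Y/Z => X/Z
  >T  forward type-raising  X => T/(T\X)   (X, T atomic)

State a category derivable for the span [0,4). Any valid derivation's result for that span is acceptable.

[0,5] S   >
  [0,4] S/(S/NP)   <
    [0,3] N   >
      [0,1] "sent" : N/S
      [1,3] S   <
        [1,2] "gave" : NP
        [2,3] "map" : S\NP
    [3,4] "from" : (S/(S/NP))\N
  [4,5] "no" : S/NP

S/(S/NP)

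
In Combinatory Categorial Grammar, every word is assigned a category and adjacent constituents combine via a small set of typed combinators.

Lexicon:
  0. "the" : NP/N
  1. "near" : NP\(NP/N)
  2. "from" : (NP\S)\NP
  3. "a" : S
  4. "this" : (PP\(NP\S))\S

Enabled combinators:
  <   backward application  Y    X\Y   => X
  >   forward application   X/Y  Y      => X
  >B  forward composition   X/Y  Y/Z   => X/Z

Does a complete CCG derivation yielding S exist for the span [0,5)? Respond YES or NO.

NP/N NP\(NP/N) (NP\S)\NP S (PP\(NP\S))\S
CKY chart[0,5] = {PP}; S ∉ chart

NO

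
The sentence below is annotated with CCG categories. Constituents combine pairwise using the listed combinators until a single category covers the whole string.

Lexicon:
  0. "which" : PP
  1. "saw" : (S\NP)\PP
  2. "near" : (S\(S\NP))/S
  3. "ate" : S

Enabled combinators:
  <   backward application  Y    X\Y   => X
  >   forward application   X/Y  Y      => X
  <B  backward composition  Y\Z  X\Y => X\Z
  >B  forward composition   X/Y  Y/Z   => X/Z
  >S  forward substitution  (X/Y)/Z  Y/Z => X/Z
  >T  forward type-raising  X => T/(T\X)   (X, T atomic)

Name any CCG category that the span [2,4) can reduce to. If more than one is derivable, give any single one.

S\(S\NP)

[0,4] S   <
  [0,2] S\NP   <
    [0,1] "which" : PP
    [1,2] "saw" : (S\NP)\PP
  [2,4] S\(S\NP)   >
    [2,3] "near" : (S\(S\NP))/S
    [3,4] "ate" : S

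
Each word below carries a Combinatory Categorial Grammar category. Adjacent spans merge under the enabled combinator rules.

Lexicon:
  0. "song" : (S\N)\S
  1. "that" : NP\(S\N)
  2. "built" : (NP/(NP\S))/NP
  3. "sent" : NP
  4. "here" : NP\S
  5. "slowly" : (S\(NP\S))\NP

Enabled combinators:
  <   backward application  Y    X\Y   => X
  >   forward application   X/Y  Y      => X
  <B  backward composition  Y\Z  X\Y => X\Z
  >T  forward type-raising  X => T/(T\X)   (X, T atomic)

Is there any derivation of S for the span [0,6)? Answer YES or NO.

[0,6] S   <
  [0,2] NP\S   <B
    [0,1] "song" : (S\N)\S
    [1,2] "that" : NP\(S\N)
  [2,6] S\(NP\S)   <
    [2,5] NP   >
      [2,4] NP/(NP\S)   >
        [2,3] "built" : (NP/(NP\S))/NP
        [3,4] "sent" : NP
      [4,5] "here" : NP\S
    [5,6] "slowly" : (S\(NP\S))\NP

YES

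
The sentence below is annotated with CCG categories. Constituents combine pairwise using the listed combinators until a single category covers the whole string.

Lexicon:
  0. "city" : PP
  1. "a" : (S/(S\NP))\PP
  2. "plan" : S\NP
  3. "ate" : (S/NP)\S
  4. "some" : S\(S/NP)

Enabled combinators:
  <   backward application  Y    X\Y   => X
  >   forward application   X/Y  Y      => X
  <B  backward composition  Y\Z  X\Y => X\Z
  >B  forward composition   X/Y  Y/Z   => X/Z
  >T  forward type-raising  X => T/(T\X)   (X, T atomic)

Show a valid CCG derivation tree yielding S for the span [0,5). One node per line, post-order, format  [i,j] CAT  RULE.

[0,5] S   >
  [0,2] S/(S\NP)   <
    [0,1] "city" : PP
    [1,2] "a" : (S/(S\NP))\PP
  [2,5] S\NP   <B
    [2,3] "plan" : S\NP
    [3,5] S\S   <B
      [3,4] "ate" : (S/NP)\S
      [4,5] "some" : S\(S/NP)

[0,1] PP  lex  "city"
[1,2] (S/(S\NP))\PP  lex  "a"
[0,2] S/(S\NP)  <  k=1
[2,3] S\NP  lex  "plan"
[3,4] (S/NP)\S  lex  "ate"
[4,5] S\(S/NP)  lex  "some"
[3,5] S\S  <B  k=4
[2,5] S\NP  <B  k=3
[0,5] S  >  k=2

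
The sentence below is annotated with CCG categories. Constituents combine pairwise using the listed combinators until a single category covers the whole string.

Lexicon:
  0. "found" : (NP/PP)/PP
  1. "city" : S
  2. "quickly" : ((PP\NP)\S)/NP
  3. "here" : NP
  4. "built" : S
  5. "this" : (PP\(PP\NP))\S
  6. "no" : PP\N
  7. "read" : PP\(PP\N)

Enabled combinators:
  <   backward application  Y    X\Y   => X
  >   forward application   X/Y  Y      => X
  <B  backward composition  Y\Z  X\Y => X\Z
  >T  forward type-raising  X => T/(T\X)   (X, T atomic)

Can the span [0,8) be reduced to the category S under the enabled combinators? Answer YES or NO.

(NP/PP)/PP S ((PP\NP)\S)/NP NP S (PP\(PP\NP))\S PP\N PP\(PP\N)
CKY chart[0,8] = {N/(N\NP), NP, NP/(NP\NP), PP/(PP\NP), S/(S\NP)}; S ∉ chart

NO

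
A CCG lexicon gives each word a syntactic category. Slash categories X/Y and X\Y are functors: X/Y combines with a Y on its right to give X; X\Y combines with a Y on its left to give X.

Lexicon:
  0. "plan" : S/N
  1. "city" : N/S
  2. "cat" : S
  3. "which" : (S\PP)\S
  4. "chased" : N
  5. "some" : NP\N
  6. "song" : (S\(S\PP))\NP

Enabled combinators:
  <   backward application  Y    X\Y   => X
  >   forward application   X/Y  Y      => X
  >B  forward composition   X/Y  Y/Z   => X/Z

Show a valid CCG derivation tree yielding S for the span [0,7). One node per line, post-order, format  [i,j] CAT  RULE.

[0,7] S   <
  [0,4] S\PP   <
    [0,3] S   >
      [0,1] "plan" : S/N
      [1,3] N   >
        [1,2] "city" : N/S
        [2,3] "cat" : S
    [3,4] "which" : (S\PP)\S
  [4,7] S\(S\PP)   <
    [4,6] NP   <
      [4,5] "chased" : N
      [5,6] "some" : NP\N
    [6,7] "song" : (S\(S\PP))\NP

[0,1] S/N  lex  "plan"
[1,2] N/S  lex  "city"
[2,3] S  lex  "cat"
[1,3] N  >  k=2
[0,3] S  >  k=1
[3,4] (S\PP)\S  lex  "which"
[0,4] S\PP  <  k=3
[4,5] N  lex  "chased"
[5,6] NP\N  lex  "some"
[4,6] NP  <  k=5
[6,7] (S\(S\PP))\NP  lex  "song"
[4,7] S\(S\PP)  <  k=6
[0,7] S  <  k=4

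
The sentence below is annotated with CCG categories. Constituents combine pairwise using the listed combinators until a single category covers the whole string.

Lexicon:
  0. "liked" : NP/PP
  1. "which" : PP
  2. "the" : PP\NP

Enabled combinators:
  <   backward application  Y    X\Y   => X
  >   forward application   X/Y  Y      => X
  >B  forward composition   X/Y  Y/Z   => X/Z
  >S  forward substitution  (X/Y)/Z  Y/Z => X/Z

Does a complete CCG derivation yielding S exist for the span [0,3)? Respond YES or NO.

NP/PP PP PP\NP
CKY chart[0,3] = {PP}; S ∉ chart

NO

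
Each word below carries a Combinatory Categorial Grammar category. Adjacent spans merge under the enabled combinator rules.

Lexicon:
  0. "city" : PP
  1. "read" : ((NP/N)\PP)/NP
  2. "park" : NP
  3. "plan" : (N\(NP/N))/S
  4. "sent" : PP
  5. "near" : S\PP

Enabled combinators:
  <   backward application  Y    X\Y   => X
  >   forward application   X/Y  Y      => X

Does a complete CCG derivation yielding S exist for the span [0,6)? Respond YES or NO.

NO

PP ((NP/N)\PP)/NP NP (N\(NP/N))/S PP S\PP
CKY chart[0,6] = {N}; S ∉ chart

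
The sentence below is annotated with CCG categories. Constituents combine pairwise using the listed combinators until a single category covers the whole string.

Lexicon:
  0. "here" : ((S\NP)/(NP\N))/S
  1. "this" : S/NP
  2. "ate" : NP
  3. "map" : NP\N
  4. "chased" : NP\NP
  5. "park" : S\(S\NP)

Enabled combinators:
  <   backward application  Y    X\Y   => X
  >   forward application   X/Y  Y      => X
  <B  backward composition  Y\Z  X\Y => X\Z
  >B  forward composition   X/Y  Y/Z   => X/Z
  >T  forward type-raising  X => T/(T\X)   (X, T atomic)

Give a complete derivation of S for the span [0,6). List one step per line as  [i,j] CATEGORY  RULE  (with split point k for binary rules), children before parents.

[0,1] ((S\NP)/(NP\N))/S  lex  "here"
[1,2] S/NP  lex  "this"
[2,3] NP  lex  "ate"
[1,3] S  >  k=2
[0,3] (S\NP)/(NP\N)  >  k=1
[3,4] NP\N  lex  "map"
[4,5] NP\NP  lex  "chased"
[3,5] NP\N  <B  k=4
[0,5] S\NP  >  k=3
[5,6] S\(S\NP)  lex  "park"
[0,6] S  <  k=5

[0,6] S   <
  [0,5] S\NP   >
    [0,3] (S\NP)/(NP\N)   >
      [0,1] "here" : ((S\NP)/(NP\N))/S
      [1,3] S   >
        [1,2] "this" : S/NP
        [2,3] "ate" : NP
    [3,5] NP\N   <B
      [3,4] "map" : NP\N
      [4,5] "chased" : NP\NP
  [5,6] "park" : S\(S\NP)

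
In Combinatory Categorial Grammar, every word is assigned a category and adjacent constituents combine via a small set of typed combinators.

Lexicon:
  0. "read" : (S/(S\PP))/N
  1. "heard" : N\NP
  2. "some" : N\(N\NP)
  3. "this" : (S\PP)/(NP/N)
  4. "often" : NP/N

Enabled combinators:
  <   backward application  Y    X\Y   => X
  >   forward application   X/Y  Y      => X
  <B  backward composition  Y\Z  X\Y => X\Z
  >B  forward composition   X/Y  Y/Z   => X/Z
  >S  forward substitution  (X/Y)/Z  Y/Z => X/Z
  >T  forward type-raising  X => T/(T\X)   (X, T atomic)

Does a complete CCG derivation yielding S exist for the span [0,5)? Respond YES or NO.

[0,5] S   >
  [0,3] S/(S\PP)   >
    [0,1] "read" : (S/(S\PP))/N
    [1,3] N   <
      [1,2] "heard" : N\NP
      [2,3] "some" : N\(N\NP)
  [3,5] S\PP   >
    [3,4] "this" : (S\PP)/(NP/N)
    [4,5] "often" : NP/N

YES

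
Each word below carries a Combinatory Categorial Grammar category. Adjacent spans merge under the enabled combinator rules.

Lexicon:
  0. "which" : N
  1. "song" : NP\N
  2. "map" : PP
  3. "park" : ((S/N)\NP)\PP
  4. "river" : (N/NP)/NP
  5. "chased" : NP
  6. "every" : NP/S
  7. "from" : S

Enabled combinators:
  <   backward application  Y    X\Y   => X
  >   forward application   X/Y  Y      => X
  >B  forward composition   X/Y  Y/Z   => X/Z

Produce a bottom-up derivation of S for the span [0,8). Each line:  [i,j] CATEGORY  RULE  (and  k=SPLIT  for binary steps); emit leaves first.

[0,1] N  lex  "which"
[1,2] NP\N  lex  "song"
[0,2] NP  <  k=1
[2,3] PP  lex  "map"
[3,4] ((S/N)\NP)\PP  lex  "park"
[2,4] (S/N)\NP  <  k=3
[0,4] S/N  <  k=2
[4,5] (N/NP)/NP  lex  "river"
[5,6] NP  lex  "chased"
[4,6] N/NP  >  k=5
[6,7] NP/S  lex  "every"
[7,8] S  lex  "from"
[6,8] NP  >  k=7
[4,8] N  >  k=6
[0,8] S  >  k=4

[0,8] S   >
  [0,4] S/N   <
    [0,2] NP   <
      [0,1] "which" : N
      [1,2] "song" : NP\N
    [2,4] (S/N)\NP   <
      [2,3] "map" : PP
      [3,4] "park" : ((S/N)\NP)\PP
  [4,8] N   >
    [4,6] N/NP   >
      [4,5] "river" : (N/NP)/NP
      [5,6] "chased" : NP
    [6,8] NP   >
      [6,7] "every" : NP/S
      [7,8] "from" : S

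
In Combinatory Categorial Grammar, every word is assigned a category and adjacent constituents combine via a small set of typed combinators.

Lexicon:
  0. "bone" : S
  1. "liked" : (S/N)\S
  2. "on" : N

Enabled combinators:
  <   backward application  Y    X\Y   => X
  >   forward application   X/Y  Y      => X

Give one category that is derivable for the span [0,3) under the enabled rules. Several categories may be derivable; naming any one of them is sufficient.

[0,3] S   >
  [0,2] S/N   <
    [0,1] "bone" : S
    [1,2] "liked" : (S/N)\S
  [2,3] "on" : N

S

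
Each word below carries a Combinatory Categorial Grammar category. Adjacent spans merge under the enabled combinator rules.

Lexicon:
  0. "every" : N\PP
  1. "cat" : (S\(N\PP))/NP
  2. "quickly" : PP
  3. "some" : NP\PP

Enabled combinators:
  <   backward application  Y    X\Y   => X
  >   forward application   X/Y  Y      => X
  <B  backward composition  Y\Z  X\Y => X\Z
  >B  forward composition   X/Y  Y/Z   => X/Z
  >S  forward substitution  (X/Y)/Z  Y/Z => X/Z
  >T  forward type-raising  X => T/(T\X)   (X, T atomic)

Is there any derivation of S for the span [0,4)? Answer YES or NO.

[0,4] S   <
  [0,1] "every" : N\PP
  [1,4] S\(N\PP)   >
    [1,2] "cat" : (S\(N\PP))/NP
    [2,4] NP   <
      [2,3] "quickly" : PP
      [3,4] "some" : NP\PP

YES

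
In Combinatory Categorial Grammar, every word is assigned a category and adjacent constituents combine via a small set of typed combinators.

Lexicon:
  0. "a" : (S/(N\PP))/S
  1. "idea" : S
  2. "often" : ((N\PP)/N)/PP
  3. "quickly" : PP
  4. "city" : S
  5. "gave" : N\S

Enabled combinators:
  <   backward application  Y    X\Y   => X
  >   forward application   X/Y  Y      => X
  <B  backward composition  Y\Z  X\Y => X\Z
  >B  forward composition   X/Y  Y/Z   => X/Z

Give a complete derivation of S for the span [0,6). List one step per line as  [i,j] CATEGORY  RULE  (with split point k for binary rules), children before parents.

[0,1] (S/(N\PP))/S  lex  "a"
[1,2] S  lex  "idea"
[0,2] S/(N\PP)  >  k=1
[2,3] ((N\PP)/N)/PP  lex  "often"
[3,4] PP  lex  "quickly"
[2,4] (N\PP)/N  >  k=3
[0,4] S/N  >B  k=2
[4,5] S  lex  "city"
[5,6] N\S  lex  "gave"
[4,6] N  <  k=5
[0,6] S  >  k=4

[0,6] S   >
  [0,4] S/N   >B
    [0,2] S/(N\PP)   >
      [0,1] "a" : (S/(N\PP))/S
      [1,2] "idea" : S
    [2,4] (N\PP)/N   >
      [2,3] "often" : ((N\PP)/N)/PP
      [3,4] "quickly" : PP
  [4,6] N   <
    [4,5] "city" : S
    [5,6] "gave" : N\S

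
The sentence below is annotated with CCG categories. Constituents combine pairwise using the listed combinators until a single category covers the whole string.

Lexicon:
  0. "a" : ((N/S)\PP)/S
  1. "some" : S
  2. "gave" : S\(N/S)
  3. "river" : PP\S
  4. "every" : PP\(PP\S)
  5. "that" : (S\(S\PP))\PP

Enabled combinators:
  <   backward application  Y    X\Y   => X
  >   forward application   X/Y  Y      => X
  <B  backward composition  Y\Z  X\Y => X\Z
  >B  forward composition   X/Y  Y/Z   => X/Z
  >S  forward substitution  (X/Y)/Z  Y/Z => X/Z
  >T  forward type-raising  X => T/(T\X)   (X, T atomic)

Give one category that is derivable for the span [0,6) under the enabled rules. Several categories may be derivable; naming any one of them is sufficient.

[0,6] S   <
  [0,3] S\PP   <B
    [0,2] (N/S)\PP   >
      [0,1] "a" : ((N/S)\PP)/S
      [1,2] "some" : S
    [2,3] "gave" : S\(N/S)
  [3,6] S\(S\PP)   <
    [3,5] PP   <
      [3,4] "river" : PP\S
      [4,5] "every" : PP\(PP\S)
    [5,6] "that" : (S\(S\PP))\PP

S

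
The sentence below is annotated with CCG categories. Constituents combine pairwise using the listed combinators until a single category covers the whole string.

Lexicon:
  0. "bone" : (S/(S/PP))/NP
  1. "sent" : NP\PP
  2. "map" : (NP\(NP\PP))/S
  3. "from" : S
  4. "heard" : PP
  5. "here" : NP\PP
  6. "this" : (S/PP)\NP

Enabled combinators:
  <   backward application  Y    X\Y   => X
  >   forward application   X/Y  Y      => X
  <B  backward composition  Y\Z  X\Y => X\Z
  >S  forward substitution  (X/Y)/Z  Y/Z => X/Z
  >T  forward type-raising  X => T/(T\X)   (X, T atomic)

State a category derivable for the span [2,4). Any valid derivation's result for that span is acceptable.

[0,7] S   >
  [0,4] S/(S/PP)   >
    [0,1] "bone" : (S/(S/PP))/NP
    [1,4] NP   <
      [1,2] "sent" : NP\PP
      [2,4] NP\(NP\PP)   >
        [2,3] "map" : (NP\(NP\PP))/S
        [3,4] "from" : S
  [4,7] S/PP   <
    [4,6] NP   >
      [4,5] NP/(NP\PP)   >T
        [4,5] "heard" : PP
      [5,6] "here" : NP\PP
    [6,7] "this" : (S/PP)\NP

NP\(NP\PP)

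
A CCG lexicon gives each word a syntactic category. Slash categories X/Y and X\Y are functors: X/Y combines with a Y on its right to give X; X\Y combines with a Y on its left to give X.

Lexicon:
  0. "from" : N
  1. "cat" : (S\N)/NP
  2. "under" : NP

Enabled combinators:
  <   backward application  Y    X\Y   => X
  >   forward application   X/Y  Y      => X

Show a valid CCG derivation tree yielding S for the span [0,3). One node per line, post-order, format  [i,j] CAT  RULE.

[0,1] N  lex  "from"
[1,2] (S\N)/NP  lex  "cat"
[2,3] NP  lex  "under"
[1,3] S\N  >  k=2
[0,3] S  <  k=1

[0,3] S   <
  [0,1] "from" : N
  [1,3] S\N   >
    [1,2] "cat" : (S\N)/NP
    [2,3] "under" : NP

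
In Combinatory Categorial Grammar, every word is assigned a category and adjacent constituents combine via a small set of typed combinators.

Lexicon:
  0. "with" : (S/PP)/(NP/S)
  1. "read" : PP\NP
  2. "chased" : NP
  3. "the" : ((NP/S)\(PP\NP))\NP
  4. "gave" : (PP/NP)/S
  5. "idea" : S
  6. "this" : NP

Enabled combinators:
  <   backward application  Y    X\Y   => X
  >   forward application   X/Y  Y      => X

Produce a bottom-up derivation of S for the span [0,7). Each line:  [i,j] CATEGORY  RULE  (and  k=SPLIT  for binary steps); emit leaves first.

[0,1] (S/PP)/(NP/S)  lex  "with"
[1,2] PP\NP  lex  "read"
[2,3] NP  lex  "chased"
[3,4] ((NP/S)\(PP\NP))\NP  lex  "the"
[2,4] (NP/S)\(PP\NP)  <  k=3
[1,4] NP/S  <  k=2
[0,4] S/PP  >  k=1
[4,5] (PP/NP)/S  lex  "gave"
[5,6] S  lex  "idea"
[4,6] PP/NP  >  k=5
[6,7] NP  lex  "this"
[4,7] PP  >  k=6
[0,7] S  >  k=4

[0,7] S   >
  [0,4] S/PP   >
    [0,1] "with" : (S/PP)/(NP/S)
    [1,4] NP/S   <
      [1,2] "read" : PP\NP
      [2,4] (NP/S)\(PP\NP)   <
        [2,3] "chased" : NP
        [3,4] "the" : ((NP/S)\(PP\NP))\NP
  [4,7] PP   >
    [4,6] PP/NP   >
      [4,5] "gave" : (PP/NP)/S
      [5,6] "idea" : S
    [6,7] "this" : NP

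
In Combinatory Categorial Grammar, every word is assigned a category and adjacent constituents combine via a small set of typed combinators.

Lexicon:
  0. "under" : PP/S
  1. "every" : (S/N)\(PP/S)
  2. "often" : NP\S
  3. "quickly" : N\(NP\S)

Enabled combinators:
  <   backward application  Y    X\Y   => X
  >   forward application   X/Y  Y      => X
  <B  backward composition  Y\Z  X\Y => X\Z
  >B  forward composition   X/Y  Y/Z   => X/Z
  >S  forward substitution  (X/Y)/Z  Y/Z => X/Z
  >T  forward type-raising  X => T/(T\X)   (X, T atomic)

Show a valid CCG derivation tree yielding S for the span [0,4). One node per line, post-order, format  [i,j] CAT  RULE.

[0,1] PP/S  lex  "under"
[1,2] (S/N)\(PP/S)  lex  "every"
[0,2] S/N  <  k=1
[2,3] NP\S  lex  "often"
[3,4] N\(NP\S)  lex  "quickly"
[2,4] N  <  k=3
[0,4] S  >  k=2

[0,4] S   >
  [0,2] S/N   <
    [0,1] "under" : PP/S
    [1,2] "every" : (S/N)\(PP/S)
  [2,4] N   <
    [2,3] "often" : NP\S
    [3,4] "quickly" : N\(NP\S)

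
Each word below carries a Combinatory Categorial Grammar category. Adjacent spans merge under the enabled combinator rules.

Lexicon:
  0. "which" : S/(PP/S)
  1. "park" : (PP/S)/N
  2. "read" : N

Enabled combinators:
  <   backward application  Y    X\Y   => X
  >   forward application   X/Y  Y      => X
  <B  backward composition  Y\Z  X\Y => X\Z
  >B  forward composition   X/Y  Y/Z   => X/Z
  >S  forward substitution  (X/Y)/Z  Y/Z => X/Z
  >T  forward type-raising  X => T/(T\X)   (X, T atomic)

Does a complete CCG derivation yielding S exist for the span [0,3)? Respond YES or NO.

YES

[0,3] S   >
  [0,2] S/N   >B
    [0,1] "which" : S/(PP/S)
    [1,2] "park" : (PP/S)/N
  [2,3] "read" : N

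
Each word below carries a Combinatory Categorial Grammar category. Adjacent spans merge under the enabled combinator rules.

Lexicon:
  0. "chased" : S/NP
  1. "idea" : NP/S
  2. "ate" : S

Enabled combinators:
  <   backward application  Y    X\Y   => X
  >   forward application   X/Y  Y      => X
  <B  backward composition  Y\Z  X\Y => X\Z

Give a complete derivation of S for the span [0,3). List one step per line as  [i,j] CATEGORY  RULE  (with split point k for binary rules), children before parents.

[0,1] S/NP  lex  "chased"
[1,2] NP/S  lex  "idea"
[2,3] S  lex  "ate"
[1,3] NP  >  k=2
[0,3] S  >  k=1

[0,3] S   >
  [0,1] "chased" : S/NP
  [1,3] NP   >
    [1,2] "idea" : NP/S
    [2,3] "ate" : S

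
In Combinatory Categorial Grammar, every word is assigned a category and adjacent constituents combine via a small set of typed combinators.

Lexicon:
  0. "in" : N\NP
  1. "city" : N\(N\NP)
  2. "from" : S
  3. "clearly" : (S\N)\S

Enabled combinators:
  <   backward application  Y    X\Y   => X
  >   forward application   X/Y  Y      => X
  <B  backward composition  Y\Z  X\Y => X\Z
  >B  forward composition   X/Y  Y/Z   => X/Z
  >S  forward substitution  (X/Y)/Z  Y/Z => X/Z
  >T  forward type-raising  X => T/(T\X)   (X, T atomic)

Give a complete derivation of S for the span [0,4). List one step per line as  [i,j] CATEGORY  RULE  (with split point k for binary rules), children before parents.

[0,1] N\NP  lex  "in"
[1,2] N\(N\NP)  lex  "city"
[0,2] N  <  k=1
[2,3] S  lex  "from"
[3,4] (S\N)\S  lex  "clearly"
[2,4] S\N  <  k=3
[0,4] S  <  k=2

[0,4] S   <
  [0,2] N   <
    [0,1] "in" : N\NP
    [1,2] "city" : N\(N\NP)
  [2,4] S\N   <
    [2,3] "from" : S
    [3,4] "clearly" : (S\N)\S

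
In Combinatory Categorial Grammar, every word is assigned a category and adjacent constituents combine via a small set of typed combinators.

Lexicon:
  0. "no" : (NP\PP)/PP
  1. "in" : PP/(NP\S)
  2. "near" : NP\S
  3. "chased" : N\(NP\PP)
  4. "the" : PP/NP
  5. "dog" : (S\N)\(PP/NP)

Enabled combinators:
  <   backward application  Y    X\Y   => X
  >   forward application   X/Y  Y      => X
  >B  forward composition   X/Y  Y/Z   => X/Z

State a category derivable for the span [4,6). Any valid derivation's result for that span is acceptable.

S\N

[0,6] S   <
  [0,4] N   <
    [0,3] NP\PP   >
      [0,1] "no" : (NP\PP)/PP
      [1,3] PP   >
        [1,2] "in" : PP/(NP\S)
        [2,3] "near" : NP\S
    [3,4] "chased" : N\(NP\PP)
  [4,6] S\N   <
    [4,5] "the" : PP/NP
    [5,6] "dog" : (S\N)\(PP/NP)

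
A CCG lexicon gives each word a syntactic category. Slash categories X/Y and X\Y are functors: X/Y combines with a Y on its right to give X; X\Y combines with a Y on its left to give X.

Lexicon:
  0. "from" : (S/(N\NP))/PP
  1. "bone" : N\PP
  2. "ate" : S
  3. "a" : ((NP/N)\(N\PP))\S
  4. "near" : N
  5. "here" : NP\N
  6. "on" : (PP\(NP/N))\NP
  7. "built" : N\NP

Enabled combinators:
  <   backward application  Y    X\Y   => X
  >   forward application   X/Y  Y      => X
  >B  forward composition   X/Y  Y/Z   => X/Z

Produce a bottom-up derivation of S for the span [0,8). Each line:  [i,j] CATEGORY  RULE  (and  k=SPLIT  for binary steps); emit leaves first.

[0,1] (S/(N\NP))/PP  lex  "from"
[1,2] N\PP  lex  "bone"
[2,3] S  lex  "ate"
[3,4] ((NP/N)\(N\PP))\S  lex  "a"
[2,4] (NP/N)\(N\PP)  <  k=3
[1,4] NP/N  <  k=2
[4,5] N  lex  "near"
[5,6] NP\N  lex  "here"
[4,6] NP  <  k=5
[6,7] (PP\(NP/N))\NP  lex  "on"
[4,7] PP\(NP/N)  <  k=6
[1,7] PP  <  k=4
[0,7] S/(N\NP)  >  k=1
[7,8] N\NP  lex  "built"
[0,8] S  >  k=7

[0,8] S   >
  [0,7] S/(N\NP)   >
    [0,1] "from" : (S/(N\NP))/PP
    [1,7] PP   <
      [1,4] NP/N   <
        [1,2] "bone" : N\PP
        [2,4] (NP/N)\(N\PP)   <
          [2,3] "ate" : S
          [3,4] "a" : ((NP/N)\(N\PP))\S
      [4,7] PP\(NP/N)   <
        [4,6] NP   <
          [4,5] "near" : N
          [5,6] "here" : NP\N
        [6,7] "on" : (PP\(NP/N))\NP
  [7,8] "built" : N\NP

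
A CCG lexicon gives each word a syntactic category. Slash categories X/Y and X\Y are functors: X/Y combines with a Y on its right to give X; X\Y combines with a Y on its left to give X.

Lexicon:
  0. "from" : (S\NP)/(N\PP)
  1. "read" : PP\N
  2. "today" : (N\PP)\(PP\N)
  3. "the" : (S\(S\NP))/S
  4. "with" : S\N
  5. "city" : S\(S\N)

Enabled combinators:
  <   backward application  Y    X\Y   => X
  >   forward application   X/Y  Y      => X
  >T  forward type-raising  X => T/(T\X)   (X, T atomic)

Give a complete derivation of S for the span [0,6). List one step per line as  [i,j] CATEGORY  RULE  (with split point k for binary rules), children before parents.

[0,6] S   <
  [0,3] S\NP   >
    [0,1] "from" : (S\NP)/(N\PP)
    [1,3] N\PP   <
      [1,2] "read" : PP\N
      [2,3] "today" : (N\PP)\(PP\N)
  [3,6] S\(S\NP)   >
    [3,4] "the" : (S\(S\NP))/S
    [4,6] S   <
      [4,5] "with" : S\N
      [5,6] "city" : S\(S\N)

[0,1] (S\NP)/(N\PP)  lex  "from"
[1,2] PP\N  lex  "read"
[2,3] (N\PP)\(PP\N)  lex  "today"
[1,3] N\PP  <  k=2
[0,3] S\NP  >  k=1
[3,4] (S\(S\NP))/S  lex  "the"
[4,5] S\N  lex  "with"
[5,6] S\(S\N)  lex  "city"
[4,6] S  <  k=5
[3,6] S\(S\NP)  >  k=4
[0,6] S  <  k=3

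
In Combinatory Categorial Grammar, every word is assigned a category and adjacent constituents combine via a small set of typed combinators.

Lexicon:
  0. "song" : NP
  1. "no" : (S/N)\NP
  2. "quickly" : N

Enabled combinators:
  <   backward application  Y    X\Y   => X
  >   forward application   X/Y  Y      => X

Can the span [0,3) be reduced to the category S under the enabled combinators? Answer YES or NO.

YES

[0,3] S   >
  [0,2] S/N   <
    [0,1] "song" : NP
    [1,2] "no" : (S/N)\NP
  [2,3] "quickly" : N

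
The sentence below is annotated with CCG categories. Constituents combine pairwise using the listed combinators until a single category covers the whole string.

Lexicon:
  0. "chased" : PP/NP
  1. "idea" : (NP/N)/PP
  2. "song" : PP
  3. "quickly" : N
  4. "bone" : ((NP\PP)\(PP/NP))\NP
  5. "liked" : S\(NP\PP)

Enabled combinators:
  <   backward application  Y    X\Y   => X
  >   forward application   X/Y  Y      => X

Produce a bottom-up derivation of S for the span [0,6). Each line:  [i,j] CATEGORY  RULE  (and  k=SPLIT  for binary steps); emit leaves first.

[0,1] PP/NP  lex  "chased"
[1,2] (NP/N)/PP  lex  "idea"
[2,3] PP  lex  "song"
[1,3] NP/N  >  k=2
[3,4] N  lex  "quickly"
[1,4] NP  >  k=3
[4,5] ((NP\PP)\(PP/NP))\NP  lex  "bone"
[1,5] (NP\PP)\(PP/NP)  <  k=4
[0,5] NP\PP  <  k=1
[5,6] S\(NP\PP)  lex  "liked"
[0,6] S  <  k=5

[0,6] S   <
  [0,5] NP\PP   <
    [0,1] "chased" : PP/NP
    [1,5] (NP\PP)\(PP/NP)   <
      [1,4] NP   >
        [1,3] NP/N   >
          [1,2] "idea" : (NP/N)/PP
          [2,3] "song" : PP
        [3,4] "quickly" : N
      [4,5] "bone" : ((NP\PP)\(PP/NP))\NP
  [5,6] "liked" : S\(NP\PP)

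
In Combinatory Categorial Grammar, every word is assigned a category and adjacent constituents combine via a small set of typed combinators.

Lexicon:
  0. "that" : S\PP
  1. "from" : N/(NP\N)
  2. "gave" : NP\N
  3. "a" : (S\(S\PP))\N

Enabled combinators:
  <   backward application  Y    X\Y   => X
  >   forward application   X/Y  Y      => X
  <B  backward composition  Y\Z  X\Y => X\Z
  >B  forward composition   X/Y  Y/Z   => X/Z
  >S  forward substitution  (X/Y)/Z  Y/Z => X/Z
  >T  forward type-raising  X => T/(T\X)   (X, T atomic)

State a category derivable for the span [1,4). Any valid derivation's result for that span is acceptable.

[0,4] S   <
  [0,1] "that" : S\PP
  [1,4] S\(S\PP)   <
    [1,3] N   >
      [1,2] "from" : N/(NP\N)
      [2,3] "gave" : NP\N
    [3,4] "a" : (S\(S\PP))\N

S\(S\PP)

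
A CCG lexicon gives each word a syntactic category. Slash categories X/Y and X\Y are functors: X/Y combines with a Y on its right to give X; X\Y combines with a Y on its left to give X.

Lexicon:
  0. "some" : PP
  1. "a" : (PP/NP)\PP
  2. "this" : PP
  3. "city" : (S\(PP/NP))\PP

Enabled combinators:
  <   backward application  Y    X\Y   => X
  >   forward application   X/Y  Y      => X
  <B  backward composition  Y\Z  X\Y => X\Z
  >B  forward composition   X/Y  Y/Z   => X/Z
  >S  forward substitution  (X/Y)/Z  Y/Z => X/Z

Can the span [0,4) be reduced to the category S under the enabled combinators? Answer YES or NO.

[0,4] S   <
  [0,2] PP/NP   <
    [0,1] "some" : PP
    [1,2] "a" : (PP/NP)\PP
  [2,4] S\(PP/NP)   <
    [2,3] "this" : PP
    [3,4] "city" : (S\(PP/NP))\PP

YES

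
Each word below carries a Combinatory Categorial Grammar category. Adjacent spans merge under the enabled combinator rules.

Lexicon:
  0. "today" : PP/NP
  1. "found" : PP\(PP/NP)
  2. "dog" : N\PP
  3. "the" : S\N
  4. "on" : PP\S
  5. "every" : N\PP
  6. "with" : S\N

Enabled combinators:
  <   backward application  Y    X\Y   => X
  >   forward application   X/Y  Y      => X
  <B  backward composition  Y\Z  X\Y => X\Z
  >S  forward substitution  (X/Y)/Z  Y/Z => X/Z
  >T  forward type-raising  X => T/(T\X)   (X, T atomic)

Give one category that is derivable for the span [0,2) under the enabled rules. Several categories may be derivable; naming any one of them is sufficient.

PP

[0,7] S   <
  [0,2] PP   <
    [0,1] "today" : PP/NP
    [1,2] "found" : PP\(PP/NP)
  [2,7] S\PP   <B
    [2,3] "dog" : N\PP
    [3,7] S\N   <B
      [3,6] N\N   <B
        [3,5] PP\N   <B
          [3,4] "the" : S\N
          [4,5] "on" : PP\S
        [5,6] "every" : N\PP
      [6,7] "with" : S\N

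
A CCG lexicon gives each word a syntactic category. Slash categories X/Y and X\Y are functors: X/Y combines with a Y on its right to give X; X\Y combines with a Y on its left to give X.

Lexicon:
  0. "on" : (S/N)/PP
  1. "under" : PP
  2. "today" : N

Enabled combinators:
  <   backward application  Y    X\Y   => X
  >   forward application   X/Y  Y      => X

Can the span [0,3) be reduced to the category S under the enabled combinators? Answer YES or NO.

YES

[0,3] S   >
  [0,2] S/N   >
    [0,1] "on" : (S/N)/PP
    [1,2] "under" : PP
  [2,3] "today" : N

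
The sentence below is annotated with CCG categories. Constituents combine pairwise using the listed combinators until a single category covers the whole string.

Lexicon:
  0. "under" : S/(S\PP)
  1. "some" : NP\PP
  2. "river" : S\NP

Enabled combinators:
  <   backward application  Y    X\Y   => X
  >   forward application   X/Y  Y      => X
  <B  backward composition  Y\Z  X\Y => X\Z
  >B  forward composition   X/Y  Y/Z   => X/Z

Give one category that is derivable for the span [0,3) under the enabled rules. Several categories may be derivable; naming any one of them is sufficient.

[0,3] S   >
  [0,1] "under" : S/(S\PP)
  [1,3] S\PP   <B
    [1,2] "some" : NP\PP
    [2,3] "river" : S\NP

S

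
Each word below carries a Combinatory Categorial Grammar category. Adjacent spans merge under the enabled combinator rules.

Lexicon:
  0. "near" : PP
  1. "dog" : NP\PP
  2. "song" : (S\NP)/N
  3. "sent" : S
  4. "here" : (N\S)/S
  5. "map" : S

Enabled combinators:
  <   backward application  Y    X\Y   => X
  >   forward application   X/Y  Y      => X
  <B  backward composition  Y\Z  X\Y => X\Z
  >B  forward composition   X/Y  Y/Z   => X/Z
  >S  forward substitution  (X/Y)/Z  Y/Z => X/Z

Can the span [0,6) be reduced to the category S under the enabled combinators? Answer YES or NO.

[0,6] S   <
  [0,2] NP   <
    [0,1] "near" : PP
    [1,2] "dog" : NP\PP
  [2,6] S\NP   >
    [2,3] "song" : (S\NP)/N
    [3,6] N   <
      [3,4] "sent" : S
      [4,6] N\S   >
        [4,5] "here" : (N\S)/S
        [5,6] "map" : S

YES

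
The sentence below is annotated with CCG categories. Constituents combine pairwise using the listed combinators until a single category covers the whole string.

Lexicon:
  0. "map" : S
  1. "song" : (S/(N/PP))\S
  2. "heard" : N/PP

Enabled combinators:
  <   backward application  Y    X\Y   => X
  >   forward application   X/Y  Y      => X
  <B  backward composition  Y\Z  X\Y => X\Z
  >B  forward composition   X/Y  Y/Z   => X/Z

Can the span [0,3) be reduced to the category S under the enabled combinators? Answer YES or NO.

YES

[0,3] S   >
  [0,2] S/(N/PP)   <
    [0,1] "map" : S
    [1,2] "song" : (S/(N/PP))\S
  [2,3] "heard" : N/PP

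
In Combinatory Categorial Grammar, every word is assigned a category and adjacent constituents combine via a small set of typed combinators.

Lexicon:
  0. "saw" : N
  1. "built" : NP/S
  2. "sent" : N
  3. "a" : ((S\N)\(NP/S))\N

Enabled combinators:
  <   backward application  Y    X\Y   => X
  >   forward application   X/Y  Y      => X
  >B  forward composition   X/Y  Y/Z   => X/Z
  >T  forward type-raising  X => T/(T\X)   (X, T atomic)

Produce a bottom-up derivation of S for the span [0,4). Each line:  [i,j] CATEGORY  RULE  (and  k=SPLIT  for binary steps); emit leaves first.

[0,1] N  lex  "saw"
[1,2] NP/S  lex  "built"
[2,3] N  lex  "sent"
[3,4] ((S\N)\(NP/S))\N  lex  "a"
[2,4] (S\N)\(NP/S)  <  k=3
[1,4] S\N  <  k=2
[0,4] S  <  k=1

[0,4] S   <
  [0,1] "saw" : N
  [1,4] S\N   <
    [1,2] "built" : NP/S
    [2,4] (S\N)\(NP/S)   <
      [2,3] "sent" : N
      [3,4] "a" : ((S\N)\(NP/S))\N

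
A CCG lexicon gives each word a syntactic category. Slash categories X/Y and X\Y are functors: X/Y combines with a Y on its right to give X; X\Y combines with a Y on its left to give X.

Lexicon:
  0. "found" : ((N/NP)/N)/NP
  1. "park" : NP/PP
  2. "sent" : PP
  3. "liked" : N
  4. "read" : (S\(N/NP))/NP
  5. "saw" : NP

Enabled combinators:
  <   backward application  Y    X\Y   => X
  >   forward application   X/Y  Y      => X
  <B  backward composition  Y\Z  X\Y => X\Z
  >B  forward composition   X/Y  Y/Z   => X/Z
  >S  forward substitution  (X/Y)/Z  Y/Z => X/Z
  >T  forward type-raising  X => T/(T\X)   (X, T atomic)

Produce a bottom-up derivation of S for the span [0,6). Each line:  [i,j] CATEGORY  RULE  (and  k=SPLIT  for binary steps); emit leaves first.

[0,6] S   <
  [0,4] N/NP   >
    [0,3] (N/NP)/N   >
      [0,1] "found" : ((N/NP)/N)/NP
      [1,3] NP   >
        [1,2] "park" : NP/PP
        [2,3] "sent" : PP
    [3,4] "liked" : N
  [4,6] S\(N/NP)   >
    [4,5] "read" : (S\(N/NP))/NP
    [5,6] "saw" : NP

[0,1] ((N/NP)/N)/NP  lex  "found"
[1,2] NP/PP  lex  "park"
[2,3] PP  lex  "sent"
[1,3] NP  >  k=2
[0,3] (N/NP)/N  >  k=1
[3,4] N  lex  "liked"
[0,4] N/NP  >  k=3
[4,5] (S\(N/NP))/NP  lex  "read"
[5,6] NP  lex  "saw"
[4,6] S\(N/NP)  >  k=5
[0,6] S  <  k=4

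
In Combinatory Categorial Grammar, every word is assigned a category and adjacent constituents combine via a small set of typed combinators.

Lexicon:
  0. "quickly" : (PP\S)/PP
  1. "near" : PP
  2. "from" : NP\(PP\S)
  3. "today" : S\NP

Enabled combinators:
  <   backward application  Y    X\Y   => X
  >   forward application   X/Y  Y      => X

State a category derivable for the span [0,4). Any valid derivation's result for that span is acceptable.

[0,4] S   <
  [0,3] NP   <
    [0,2] PP\S   >
      [0,1] "quickly" : (PP\S)/PP
      [1,2] "near" : PP
    [2,3] "from" : NP\(PP\S)
  [3,4] "today" : S\NP

S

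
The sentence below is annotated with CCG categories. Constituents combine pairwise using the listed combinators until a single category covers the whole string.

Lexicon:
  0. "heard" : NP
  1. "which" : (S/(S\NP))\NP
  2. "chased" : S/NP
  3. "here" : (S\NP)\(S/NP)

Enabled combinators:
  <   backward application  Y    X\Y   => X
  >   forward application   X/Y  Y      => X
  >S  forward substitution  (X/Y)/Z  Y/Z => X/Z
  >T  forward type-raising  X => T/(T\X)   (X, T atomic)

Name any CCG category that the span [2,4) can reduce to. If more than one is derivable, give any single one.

[0,4] S   >
  [0,2] S/(S\NP)   <
    [0,1] "heard" : NP
    [1,2] "which" : (S/(S\NP))\NP
  [2,4] S\NP   <
    [2,3] "chased" : S/NP
    [3,4] "here" : (S\NP)\(S/NP)

S\NP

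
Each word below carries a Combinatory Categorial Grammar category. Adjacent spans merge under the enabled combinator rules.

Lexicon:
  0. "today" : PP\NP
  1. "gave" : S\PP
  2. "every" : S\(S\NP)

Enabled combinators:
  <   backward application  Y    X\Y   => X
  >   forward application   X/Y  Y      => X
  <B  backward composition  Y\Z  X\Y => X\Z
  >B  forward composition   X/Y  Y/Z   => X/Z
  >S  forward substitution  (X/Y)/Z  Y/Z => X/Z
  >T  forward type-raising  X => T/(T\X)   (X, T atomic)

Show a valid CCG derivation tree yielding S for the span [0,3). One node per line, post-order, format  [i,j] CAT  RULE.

[0,1] PP\NP  lex  "today"
[1,2] S\PP  lex  "gave"
[0,2] S\NP  <B  k=1
[2,3] S\(S\NP)  lex  "every"
[0,3] S  <  k=2

[0,3] S   <
  [0,2] S\NP   <B
    [0,1] "today" : PP\NP
    [1,2] "gave" : S\PP
  [2,3] "every" : S\(S\NP)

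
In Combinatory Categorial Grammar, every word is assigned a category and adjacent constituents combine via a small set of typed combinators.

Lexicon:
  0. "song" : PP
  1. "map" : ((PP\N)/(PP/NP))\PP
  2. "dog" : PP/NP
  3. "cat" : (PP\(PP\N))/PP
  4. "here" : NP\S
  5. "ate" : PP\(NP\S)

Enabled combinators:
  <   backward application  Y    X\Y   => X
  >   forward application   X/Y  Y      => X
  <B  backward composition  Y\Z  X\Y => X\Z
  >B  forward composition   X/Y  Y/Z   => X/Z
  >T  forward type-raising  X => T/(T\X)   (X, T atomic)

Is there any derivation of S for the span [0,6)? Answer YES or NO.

PP ((PP\N)/(PP/NP))\PP PP/NP (PP\(PP\N))/PP NP\S PP\(NP\S)
CKY chart[0,6] = {N/(N\PP), NP/(NP\PP), PP, PP/(PP\PP), S/(S\PP)}; S ∉ chart

NO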